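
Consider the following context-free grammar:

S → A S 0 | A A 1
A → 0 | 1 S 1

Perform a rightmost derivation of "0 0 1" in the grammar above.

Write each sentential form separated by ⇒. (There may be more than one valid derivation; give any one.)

S ⇒ A A 1 ⇒ A 0 1 ⇒ 0 0 1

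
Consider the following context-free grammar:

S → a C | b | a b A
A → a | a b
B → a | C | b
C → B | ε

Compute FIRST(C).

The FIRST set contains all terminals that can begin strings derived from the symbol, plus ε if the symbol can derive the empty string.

We compute FIRST(C) using the standard algorithm.
FIRST(A) = {a}
FIRST(B) = {a, b, ε}
FIRST(C) = {a, b, ε}
FIRST(S) = {a, b}
Therefore, FIRST(C) = {a, b, ε}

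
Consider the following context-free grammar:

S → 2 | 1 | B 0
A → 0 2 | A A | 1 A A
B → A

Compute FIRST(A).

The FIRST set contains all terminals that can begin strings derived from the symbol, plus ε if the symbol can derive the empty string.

We compute FIRST(A) using the standard algorithm.
FIRST(A) = {0, 1}
FIRST(B) = {0, 1}
FIRST(S) = {0, 1, 2}
Therefore, FIRST(A) = {0, 1}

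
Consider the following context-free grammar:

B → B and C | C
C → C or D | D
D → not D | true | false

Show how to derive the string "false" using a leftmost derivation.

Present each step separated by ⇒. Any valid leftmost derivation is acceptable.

B ⇒ C ⇒ D ⇒ false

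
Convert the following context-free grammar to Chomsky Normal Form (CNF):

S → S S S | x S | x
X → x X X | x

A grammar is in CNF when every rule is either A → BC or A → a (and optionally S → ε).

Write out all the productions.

TX → x; S → x; X → x; S → S X0; X0 → S S; S → TX S; X → TX X1; X1 → X X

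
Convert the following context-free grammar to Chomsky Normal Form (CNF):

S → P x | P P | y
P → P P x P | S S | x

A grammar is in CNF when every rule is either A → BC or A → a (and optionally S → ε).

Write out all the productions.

TX → x; S → y; P → x; S → P TX; S → P P; P → P X0; X0 → P X1; X1 → TX P; P → S S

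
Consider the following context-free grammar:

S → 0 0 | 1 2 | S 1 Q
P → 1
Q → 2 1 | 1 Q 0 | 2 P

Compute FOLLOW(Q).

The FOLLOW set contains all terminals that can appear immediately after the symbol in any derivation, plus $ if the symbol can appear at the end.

We compute FOLLOW(Q) using the standard algorithm.
FOLLOW(S) starts with {$}.
FIRST(P) = {1}
FIRST(Q) = {1, 2}
FIRST(S) = {0, 1}
FOLLOW(P) = {$, 0, 1}
FOLLOW(Q) = {$, 0, 1}
FOLLOW(S) = {$, 1}
Therefore, FOLLOW(Q) = {$, 0, 1}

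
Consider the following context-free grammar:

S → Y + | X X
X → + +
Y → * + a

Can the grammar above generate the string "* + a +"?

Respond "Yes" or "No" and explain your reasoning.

Yes - a valid derivation exists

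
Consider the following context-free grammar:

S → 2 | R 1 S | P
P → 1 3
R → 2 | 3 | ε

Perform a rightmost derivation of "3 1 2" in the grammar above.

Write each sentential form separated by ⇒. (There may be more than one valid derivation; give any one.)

S ⇒ R 1 S ⇒ R 1 2 ⇒ 3 1 2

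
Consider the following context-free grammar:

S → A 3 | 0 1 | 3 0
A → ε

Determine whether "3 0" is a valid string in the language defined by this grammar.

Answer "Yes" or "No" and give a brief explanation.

Yes - a valid derivation exists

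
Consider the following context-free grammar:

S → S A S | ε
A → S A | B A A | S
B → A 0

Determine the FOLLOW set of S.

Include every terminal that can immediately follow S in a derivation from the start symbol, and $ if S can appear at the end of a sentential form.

We compute FOLLOW(S) using the standard algorithm.
FOLLOW(S) starts with {$}.
FIRST(A) = {0, ε}
FIRST(B) = {0}
FIRST(S) = {0, ε}
FOLLOW(A) = {$, 0}
FOLLOW(B) = {$, 0}
FOLLOW(S) = {$, 0}
Therefore, FOLLOW(S) = {$, 0}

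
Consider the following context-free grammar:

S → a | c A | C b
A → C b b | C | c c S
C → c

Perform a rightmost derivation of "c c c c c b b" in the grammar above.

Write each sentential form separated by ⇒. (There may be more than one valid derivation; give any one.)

S ⇒ c A ⇒ c c c S ⇒ c c c c A ⇒ c c c c C b b ⇒ c c c c c b b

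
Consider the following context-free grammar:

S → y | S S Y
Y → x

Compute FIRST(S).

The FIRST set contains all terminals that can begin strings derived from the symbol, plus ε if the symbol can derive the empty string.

We compute FIRST(S) using the standard algorithm.
FIRST(S) = {y}
FIRST(Y) = {x}
Therefore, FIRST(S) = {y}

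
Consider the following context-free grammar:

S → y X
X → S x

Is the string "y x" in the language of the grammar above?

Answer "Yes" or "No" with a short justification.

No - no valid derivation exists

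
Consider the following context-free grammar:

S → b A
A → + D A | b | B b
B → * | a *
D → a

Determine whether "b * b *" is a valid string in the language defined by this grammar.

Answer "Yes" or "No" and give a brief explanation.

No - no valid derivation exists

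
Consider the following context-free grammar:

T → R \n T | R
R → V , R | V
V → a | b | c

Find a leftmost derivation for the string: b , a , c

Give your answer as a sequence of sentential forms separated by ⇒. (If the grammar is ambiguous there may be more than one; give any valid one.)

T ⇒ R ⇒ V , R ⇒ b , R ⇒ b , V , R ⇒ b , a , R ⇒ b , a , V ⇒ b , a , c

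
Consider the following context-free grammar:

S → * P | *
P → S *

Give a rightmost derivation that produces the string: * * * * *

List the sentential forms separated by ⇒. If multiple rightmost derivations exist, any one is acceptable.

S ⇒ * P ⇒ * S * ⇒ * * P * ⇒ * * S * * ⇒ * * * * *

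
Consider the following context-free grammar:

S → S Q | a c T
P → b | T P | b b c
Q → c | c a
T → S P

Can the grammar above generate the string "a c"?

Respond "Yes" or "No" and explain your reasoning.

No - no valid derivation exists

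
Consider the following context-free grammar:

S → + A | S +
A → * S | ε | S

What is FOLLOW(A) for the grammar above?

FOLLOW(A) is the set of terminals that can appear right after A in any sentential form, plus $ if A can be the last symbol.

We compute FOLLOW(A) using the standard algorithm.
FOLLOW(S) starts with {$}.
FIRST(A) = {*, +, ε}
FIRST(S) = {+}
FOLLOW(A) = {$, +}
FOLLOW(S) = {$, +}
Therefore, FOLLOW(A) = {$, +}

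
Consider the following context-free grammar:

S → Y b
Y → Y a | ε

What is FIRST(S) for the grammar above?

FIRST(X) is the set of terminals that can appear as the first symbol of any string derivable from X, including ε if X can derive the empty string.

We compute FIRST(S) using the standard algorithm.
FIRST(S) = {a, b}
FIRST(Y) = {a, ε}
Therefore, FIRST(S) = {a, b}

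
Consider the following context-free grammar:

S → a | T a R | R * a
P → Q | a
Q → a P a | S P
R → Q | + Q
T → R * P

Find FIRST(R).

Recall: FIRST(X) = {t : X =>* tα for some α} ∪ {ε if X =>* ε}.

We compute FIRST(R) using the standard algorithm.
FIRST(P) = {+, a}
FIRST(Q) = {+, a}
FIRST(R) = {+, a}
FIRST(S) = {+, a}
FIRST(T) = {+, a}
Therefore, FIRST(R) = {+, a}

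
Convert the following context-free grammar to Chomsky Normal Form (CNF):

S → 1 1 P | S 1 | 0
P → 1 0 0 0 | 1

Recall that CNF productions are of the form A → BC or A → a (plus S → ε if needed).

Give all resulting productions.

T1 → 1; S → 0; T0 → 0; P → 1; S → T1 X0; X0 → T1 P; S → S T1; P → T1 X1; X1 → T0 X2; X2 → T0 T0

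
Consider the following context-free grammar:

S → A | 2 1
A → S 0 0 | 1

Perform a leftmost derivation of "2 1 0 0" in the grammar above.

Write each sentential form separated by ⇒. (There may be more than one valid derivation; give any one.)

S ⇒ A ⇒ S 0 0 ⇒ 2 1 0 0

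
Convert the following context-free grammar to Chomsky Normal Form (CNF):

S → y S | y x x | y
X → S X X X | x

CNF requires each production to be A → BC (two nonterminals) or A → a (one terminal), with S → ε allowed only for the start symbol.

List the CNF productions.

TY → y; TX → x; S → y; X → x; S → TY S; S → TY X0; X0 → TX TX; X → S X1; X1 → X X2; X2 → X X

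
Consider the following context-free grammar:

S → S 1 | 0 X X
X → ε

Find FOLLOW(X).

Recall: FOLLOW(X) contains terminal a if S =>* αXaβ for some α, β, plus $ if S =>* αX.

We compute FOLLOW(X) using the standard algorithm.
FOLLOW(S) starts with {$}.
FIRST(S) = {0}
FIRST(X) = {ε}
FOLLOW(S) = {$, 1}
FOLLOW(X) = {$, 1}
Therefore, FOLLOW(X) = {$, 1}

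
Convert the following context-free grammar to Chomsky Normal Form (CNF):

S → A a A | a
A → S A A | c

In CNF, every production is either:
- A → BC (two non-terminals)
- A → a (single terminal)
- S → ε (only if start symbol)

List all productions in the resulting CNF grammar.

TA → a; S → a; A → c; S → A X0; X0 → TA A; A → S X1; X1 → A A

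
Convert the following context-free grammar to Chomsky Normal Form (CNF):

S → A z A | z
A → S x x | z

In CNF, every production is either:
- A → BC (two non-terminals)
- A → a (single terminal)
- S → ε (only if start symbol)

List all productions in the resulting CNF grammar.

TZ → z; S → z; TX → x; A → z; S → A X0; X0 → TZ A; A → S X1; X1 → TX TX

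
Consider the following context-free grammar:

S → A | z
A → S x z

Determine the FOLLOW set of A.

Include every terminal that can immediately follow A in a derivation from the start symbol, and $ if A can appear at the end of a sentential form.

We compute FOLLOW(A) using the standard algorithm.
FOLLOW(S) starts with {$}.
FIRST(A) = {z}
FIRST(S) = {z}
FOLLOW(A) = {$, x}
FOLLOW(S) = {$, x}
Therefore, FOLLOW(A) = {$, x}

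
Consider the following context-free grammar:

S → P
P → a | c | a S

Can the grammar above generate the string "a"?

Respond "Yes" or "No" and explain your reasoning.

Yes - a valid derivation exists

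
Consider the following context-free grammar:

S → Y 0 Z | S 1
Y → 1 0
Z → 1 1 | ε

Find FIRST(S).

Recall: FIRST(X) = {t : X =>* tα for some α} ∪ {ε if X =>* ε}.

We compute FIRST(S) using the standard algorithm.
FIRST(S) = {1}
FIRST(Y) = {1}
FIRST(Z) = {1, ε}
Therefore, FIRST(S) = {1}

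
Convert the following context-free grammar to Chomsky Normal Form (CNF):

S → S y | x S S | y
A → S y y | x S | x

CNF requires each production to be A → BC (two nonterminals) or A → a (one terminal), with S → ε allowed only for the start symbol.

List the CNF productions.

TY → y; TX → x; S → y; A → x; S → S TY; S → TX X0; X0 → S S; A → S X1; X1 → TY TY; A → TX S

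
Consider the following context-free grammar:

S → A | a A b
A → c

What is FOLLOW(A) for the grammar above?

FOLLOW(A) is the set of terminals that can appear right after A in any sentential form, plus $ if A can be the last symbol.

We compute FOLLOW(A) using the standard algorithm.
FOLLOW(S) starts with {$}.
FIRST(A) = {c}
FIRST(S) = {a, c}
FOLLOW(A) = {$, b}
FOLLOW(S) = {$}
Therefore, FOLLOW(A) = {$, b}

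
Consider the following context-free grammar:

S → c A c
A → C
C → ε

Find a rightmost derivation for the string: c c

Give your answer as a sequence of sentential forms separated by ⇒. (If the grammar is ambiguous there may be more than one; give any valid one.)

S ⇒ c A c ⇒ c C c ⇒ c c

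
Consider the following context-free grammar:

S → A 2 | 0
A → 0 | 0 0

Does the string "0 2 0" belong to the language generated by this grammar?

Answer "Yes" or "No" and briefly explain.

No - no valid derivation exists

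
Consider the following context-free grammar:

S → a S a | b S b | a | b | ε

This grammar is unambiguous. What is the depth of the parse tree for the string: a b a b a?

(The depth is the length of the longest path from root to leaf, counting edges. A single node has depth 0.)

3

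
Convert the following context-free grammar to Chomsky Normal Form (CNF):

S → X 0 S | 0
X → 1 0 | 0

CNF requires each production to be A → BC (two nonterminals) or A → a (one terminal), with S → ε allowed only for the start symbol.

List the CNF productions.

T0 → 0; S → 0; T1 → 1; X → 0; S → X X0; X0 → T0 S; X → T1 T0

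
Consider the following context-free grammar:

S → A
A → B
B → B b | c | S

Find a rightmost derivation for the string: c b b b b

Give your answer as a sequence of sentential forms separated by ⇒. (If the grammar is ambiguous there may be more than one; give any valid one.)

S ⇒ A ⇒ B ⇒ B b ⇒ B b b ⇒ B b b b ⇒ B b b b b ⇒ c b b b b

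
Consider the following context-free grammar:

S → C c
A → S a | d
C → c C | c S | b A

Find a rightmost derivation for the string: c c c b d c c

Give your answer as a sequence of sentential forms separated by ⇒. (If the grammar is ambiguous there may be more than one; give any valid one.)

S ⇒ C c ⇒ c C c ⇒ c c C c ⇒ c c c S c ⇒ c c c C c c ⇒ c c c b A c c ⇒ c c c b d c c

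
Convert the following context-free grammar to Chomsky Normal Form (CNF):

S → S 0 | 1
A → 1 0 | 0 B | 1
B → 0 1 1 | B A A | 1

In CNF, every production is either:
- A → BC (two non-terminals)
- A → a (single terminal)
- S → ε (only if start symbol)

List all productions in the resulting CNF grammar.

T0 → 0; S → 1; T1 → 1; A → 1; B → 1; S → S T0; A → T1 T0; A → T0 B; B → T0 X0; X0 → T1 T1; B → B X1; X1 → A A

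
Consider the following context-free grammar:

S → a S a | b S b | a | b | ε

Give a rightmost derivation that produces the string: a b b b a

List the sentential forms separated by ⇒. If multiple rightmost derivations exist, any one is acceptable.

S ⇒ a S a ⇒ a b S b a ⇒ a b b b a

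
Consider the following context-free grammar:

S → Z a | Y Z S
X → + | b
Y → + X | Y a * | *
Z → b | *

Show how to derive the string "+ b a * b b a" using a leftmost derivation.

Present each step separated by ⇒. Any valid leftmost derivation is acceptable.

S ⇒ Y Z S ⇒ Y a * Z S ⇒ + X a * Z S ⇒ + b a * Z S ⇒ + b a * b S ⇒ + b a * b Z a ⇒ + b a * b b a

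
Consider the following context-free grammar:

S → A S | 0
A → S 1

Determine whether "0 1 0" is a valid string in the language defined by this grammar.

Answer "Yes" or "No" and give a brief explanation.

Yes - a valid derivation exists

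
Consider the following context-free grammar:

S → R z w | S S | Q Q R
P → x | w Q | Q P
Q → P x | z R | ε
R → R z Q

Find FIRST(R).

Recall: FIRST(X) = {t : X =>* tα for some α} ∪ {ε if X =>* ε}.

We compute FIRST(R) using the standard algorithm.
FIRST(P) = {w, x, z}
FIRST(Q) = {w, x, z, ε}
FIRST(R) = {}
FIRST(S) = {w, x, z}
Therefore, FIRST(R) = {}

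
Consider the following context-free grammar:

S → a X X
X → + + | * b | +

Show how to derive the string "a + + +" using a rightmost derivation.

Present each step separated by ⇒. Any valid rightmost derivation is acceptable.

S ⇒ a X X ⇒ a X + + ⇒ a + + +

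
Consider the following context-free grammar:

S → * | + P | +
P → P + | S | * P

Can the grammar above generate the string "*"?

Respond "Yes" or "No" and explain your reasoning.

Yes - a valid derivation exists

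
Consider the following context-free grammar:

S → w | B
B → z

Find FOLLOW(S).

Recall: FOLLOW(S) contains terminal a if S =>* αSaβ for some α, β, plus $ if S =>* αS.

We compute FOLLOW(S) using the standard algorithm.
FOLLOW(S) starts with {$}.
FIRST(B) = {z}
FIRST(S) = {w, z}
FOLLOW(B) = {$}
FOLLOW(S) = {$}
Therefore, FOLLOW(S) = {$}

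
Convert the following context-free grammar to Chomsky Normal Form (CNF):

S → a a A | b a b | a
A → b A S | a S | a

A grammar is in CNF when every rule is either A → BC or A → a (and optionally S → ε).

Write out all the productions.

TA → a; TB → b; S → a; A → a; S → TA X0; X0 → TA A; S → TB X1; X1 → TA TB; A → TB X2; X2 → A S; A → TA S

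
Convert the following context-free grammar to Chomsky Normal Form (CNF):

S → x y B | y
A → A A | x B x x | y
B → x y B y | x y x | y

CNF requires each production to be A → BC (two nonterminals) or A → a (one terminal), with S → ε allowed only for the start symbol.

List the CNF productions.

TX → x; TY → y; S → y; A → y; B → y; S → TX X0; X0 → TY B; A → A A; A → TX X1; X1 → B X2; X2 → TX TX; B → TX X3; X3 → TY X4; X4 → B TY; B → TX X5; X5 → TY TX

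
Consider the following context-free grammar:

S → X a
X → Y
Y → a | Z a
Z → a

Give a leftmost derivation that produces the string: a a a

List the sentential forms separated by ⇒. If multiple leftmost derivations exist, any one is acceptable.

S ⇒ X a ⇒ Y a ⇒ Z a a ⇒ a a a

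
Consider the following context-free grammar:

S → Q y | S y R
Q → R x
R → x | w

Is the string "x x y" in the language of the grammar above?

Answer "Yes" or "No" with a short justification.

Yes - a valid derivation exists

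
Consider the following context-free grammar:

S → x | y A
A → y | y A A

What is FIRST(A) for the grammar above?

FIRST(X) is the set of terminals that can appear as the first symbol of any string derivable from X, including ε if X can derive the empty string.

We compute FIRST(A) using the standard algorithm.
FIRST(A) = {y}
FIRST(S) = {x, y}
Therefore, FIRST(A) = {y}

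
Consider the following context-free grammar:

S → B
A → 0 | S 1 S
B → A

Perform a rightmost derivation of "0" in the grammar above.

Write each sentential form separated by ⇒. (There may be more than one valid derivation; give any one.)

S ⇒ B ⇒ A ⇒ 0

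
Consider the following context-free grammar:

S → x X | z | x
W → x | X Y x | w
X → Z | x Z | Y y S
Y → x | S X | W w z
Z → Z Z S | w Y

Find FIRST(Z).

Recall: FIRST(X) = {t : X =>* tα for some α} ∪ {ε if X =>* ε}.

We compute FIRST(Z) using the standard algorithm.
FIRST(S) = {x, z}
FIRST(W) = {w, x, z}
FIRST(X) = {w, x, z}
FIRST(Y) = {w, x, z}
FIRST(Z) = {w}
Therefore, FIRST(Z) = {w}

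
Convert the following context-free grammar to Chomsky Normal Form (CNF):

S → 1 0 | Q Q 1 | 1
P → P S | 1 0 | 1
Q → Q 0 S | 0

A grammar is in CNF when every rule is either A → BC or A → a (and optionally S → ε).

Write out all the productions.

T1 → 1; T0 → 0; S → 1; P → 1; Q → 0; S → T1 T0; S → Q X0; X0 → Q T1; P → P S; P → T1 T0; Q → Q X1; X1 → T0 S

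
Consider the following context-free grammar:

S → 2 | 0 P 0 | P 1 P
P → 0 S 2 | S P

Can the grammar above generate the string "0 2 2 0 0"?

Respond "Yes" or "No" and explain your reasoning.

No - no valid derivation exists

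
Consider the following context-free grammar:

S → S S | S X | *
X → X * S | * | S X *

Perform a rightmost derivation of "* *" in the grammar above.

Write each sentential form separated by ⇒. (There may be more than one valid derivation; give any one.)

S ⇒ S S ⇒ S * ⇒ * *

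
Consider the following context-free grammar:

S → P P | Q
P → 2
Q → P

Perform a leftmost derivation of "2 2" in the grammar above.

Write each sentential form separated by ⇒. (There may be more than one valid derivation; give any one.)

S ⇒ P P ⇒ 2 P ⇒ 2 2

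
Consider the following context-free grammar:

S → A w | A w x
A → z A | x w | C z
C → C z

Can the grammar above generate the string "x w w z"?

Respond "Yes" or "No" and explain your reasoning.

No - no valid derivation exists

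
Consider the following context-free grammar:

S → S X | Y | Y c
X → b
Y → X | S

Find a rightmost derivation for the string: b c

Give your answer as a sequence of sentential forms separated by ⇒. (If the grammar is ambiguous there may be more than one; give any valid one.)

S ⇒ Y c ⇒ X c ⇒ b c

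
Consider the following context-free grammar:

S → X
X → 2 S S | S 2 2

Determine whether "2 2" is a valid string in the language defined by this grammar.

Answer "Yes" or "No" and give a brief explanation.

No - no valid derivation exists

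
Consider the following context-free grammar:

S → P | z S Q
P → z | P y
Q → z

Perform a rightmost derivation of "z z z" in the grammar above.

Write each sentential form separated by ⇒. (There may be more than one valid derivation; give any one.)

S ⇒ z S Q ⇒ z S z ⇒ z P z ⇒ z z z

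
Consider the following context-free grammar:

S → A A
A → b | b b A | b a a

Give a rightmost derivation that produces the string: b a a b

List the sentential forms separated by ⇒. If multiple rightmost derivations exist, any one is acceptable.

S ⇒ A A ⇒ A b ⇒ b a a b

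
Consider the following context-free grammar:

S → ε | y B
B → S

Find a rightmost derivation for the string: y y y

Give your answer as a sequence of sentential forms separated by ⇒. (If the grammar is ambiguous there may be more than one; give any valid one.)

S ⇒ y B ⇒ y S ⇒ y y B ⇒ y y S ⇒ y y y B ⇒ y y y S ⇒ y y y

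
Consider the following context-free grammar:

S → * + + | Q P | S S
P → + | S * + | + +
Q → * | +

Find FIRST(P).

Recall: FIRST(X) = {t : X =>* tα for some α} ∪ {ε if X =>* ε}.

We compute FIRST(P) using the standard algorithm.
FIRST(P) = {*, +}
FIRST(Q) = {*, +}
FIRST(S) = {*, +}
Therefore, FIRST(P) = {*, +}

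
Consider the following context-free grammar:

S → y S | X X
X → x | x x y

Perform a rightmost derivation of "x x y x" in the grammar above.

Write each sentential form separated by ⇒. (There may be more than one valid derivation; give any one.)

S ⇒ X X ⇒ X x ⇒ x x y x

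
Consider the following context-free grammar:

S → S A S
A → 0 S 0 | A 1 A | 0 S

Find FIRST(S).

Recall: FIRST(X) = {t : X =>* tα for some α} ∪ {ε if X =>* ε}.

We compute FIRST(S) using the standard algorithm.
FIRST(A) = {0}
FIRST(S) = {}
Therefore, FIRST(S) = {}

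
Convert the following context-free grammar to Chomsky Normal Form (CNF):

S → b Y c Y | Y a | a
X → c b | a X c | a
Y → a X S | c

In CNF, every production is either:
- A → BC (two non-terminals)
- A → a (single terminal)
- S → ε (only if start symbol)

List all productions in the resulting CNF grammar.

TB → b; TC → c; TA → a; S → a; X → a; Y → c; S → TB X0; X0 → Y X1; X1 → TC Y; S → Y TA; X → TC TB; X → TA X2; X2 → X TC; Y → TA X3; X3 → X S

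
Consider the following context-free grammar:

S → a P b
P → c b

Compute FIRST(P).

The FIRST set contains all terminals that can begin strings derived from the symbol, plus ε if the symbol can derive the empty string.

We compute FIRST(P) using the standard algorithm.
FIRST(P) = {c}
FIRST(S) = {a}
Therefore, FIRST(P) = {c}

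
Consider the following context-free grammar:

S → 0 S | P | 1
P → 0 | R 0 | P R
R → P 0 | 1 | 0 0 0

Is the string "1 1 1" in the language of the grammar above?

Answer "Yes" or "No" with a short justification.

No - no valid derivation exists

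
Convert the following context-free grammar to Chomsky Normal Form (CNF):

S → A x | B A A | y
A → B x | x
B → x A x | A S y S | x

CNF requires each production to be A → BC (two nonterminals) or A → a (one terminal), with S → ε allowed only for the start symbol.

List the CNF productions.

TX → x; S → y; A → x; TY → y; B → x; S → A TX; S → B X0; X0 → A A; A → B TX; B → TX X1; X1 → A TX; B → A X2; X2 → S X3; X3 → TY S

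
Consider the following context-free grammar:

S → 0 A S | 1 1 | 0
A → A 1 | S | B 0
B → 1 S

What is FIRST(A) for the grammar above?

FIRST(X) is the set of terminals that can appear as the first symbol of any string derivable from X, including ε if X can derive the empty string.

We compute FIRST(A) using the standard algorithm.
FIRST(A) = {0, 1}
FIRST(B) = {1}
FIRST(S) = {0, 1}
Therefore, FIRST(A) = {0, 1}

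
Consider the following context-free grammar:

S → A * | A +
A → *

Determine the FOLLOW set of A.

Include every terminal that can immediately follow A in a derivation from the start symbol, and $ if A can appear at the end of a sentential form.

We compute FOLLOW(A) using the standard algorithm.
FOLLOW(S) starts with {$}.
FIRST(A) = {*}
FIRST(S) = {*}
FOLLOW(A) = {*, +}
FOLLOW(S) = {$}
Therefore, FOLLOW(A) = {*, +}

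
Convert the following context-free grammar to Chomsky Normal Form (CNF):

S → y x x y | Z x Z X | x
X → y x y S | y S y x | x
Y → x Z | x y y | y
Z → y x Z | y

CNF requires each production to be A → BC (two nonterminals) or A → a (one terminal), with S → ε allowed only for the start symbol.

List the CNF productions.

TY → y; TX → x; S → x; X → x; Y → y; Z → y; S → TY X0; X0 → TX X1; X1 → TX TY; S → Z X2; X2 → TX X3; X3 → Z X; X → TY X4; X4 → TX X5; X5 → TY S; X → TY X6; X6 → S X7; X7 → TY TX; Y → TX Z; Y → TX X8; X8 → TY TY; Z → TY X9; X9 → TX Z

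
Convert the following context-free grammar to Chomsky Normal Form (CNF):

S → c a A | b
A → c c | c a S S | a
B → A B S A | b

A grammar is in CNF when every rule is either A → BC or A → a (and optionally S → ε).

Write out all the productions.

TC → c; TA → a; S → b; A → a; B → b; S → TC X0; X0 → TA A; A → TC TC; A → TC X1; X1 → TA X2; X2 → S S; B → A X3; X3 → B X4; X4 → S A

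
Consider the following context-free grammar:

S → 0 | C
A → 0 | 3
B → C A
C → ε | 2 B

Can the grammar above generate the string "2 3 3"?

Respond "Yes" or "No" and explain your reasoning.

No - no valid derivation exists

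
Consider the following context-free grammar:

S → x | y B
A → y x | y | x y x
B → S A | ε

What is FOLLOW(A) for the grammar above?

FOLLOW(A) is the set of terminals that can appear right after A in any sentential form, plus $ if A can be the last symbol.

We compute FOLLOW(A) using the standard algorithm.
FOLLOW(S) starts with {$}.
FIRST(A) = {x, y}
FIRST(B) = {x, y, ε}
FIRST(S) = {x, y}
FOLLOW(A) = {$, x, y}
FOLLOW(B) = {$, x, y}
FOLLOW(S) = {$, x, y}
Therefore, FOLLOW(A) = {$, x, y}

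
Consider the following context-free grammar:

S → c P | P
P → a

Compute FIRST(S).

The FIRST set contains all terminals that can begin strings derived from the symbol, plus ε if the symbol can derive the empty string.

We compute FIRST(S) using the standard algorithm.
FIRST(P) = {a}
FIRST(S) = {a, c}
Therefore, FIRST(S) = {a, c}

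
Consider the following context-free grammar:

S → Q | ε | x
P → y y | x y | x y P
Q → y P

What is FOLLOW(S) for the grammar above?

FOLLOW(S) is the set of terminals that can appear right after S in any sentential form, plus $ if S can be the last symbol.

We compute FOLLOW(S) using the standard algorithm.
FOLLOW(S) starts with {$}.
FIRST(P) = {x, y}
FIRST(Q) = {y}
FIRST(S) = {x, y, ε}
FOLLOW(P) = {$}
FOLLOW(Q) = {$}
FOLLOW(S) = {$}
Therefore, FOLLOW(S) = {$}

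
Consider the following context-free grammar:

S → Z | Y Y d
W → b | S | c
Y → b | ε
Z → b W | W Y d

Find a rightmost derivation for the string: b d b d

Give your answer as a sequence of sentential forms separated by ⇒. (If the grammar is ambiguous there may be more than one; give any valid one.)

S ⇒ Z ⇒ W Y d ⇒ W b d ⇒ S b d ⇒ Y Y d b d ⇒ Y b d b d ⇒ b d b d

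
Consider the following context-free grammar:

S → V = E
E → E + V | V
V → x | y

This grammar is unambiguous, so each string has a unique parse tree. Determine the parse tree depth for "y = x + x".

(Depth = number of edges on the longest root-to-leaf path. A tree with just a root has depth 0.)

4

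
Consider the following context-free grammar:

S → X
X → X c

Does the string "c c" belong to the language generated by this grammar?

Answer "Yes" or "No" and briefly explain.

No - no valid derivation exists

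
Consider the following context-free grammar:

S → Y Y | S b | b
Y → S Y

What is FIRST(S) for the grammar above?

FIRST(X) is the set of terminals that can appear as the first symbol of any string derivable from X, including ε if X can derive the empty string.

We compute FIRST(S) using the standard algorithm.
FIRST(S) = {b}
FIRST(Y) = {b}
Therefore, FIRST(S) = {b}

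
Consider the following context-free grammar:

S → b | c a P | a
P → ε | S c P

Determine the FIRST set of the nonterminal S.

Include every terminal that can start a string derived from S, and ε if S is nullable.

We compute FIRST(S) using the standard algorithm.
FIRST(P) = {a, b, c, ε}
FIRST(S) = {a, b, c}
Therefore, FIRST(S) = {a, b, c}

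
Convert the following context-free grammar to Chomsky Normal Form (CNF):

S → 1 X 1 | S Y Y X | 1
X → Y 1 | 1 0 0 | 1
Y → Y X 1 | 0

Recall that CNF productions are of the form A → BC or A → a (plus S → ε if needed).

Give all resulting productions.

T1 → 1; S → 1; T0 → 0; X → 1; Y → 0; S → T1 X0; X0 → X T1; S → S X1; X1 → Y X2; X2 → Y X; X → Y T1; X → T1 X3; X3 → T0 T0; Y → Y X4; X4 → X T1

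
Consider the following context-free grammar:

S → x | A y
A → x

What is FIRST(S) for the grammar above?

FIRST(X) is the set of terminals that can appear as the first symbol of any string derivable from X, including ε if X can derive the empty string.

We compute FIRST(S) using the standard algorithm.
FIRST(A) = {x}
FIRST(S) = {x}
Therefore, FIRST(S) = {x}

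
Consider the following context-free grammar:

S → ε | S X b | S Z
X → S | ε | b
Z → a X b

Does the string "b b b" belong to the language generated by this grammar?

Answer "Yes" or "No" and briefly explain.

Yes - a valid derivation exists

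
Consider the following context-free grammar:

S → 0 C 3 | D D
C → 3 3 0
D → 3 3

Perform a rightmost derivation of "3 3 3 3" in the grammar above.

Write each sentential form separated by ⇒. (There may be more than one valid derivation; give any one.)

S ⇒ D D ⇒ D 3 3 ⇒ 3 3 3 3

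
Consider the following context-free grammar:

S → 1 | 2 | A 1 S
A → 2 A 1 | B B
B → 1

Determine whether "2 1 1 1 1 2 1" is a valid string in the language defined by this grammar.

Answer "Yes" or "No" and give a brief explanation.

No - no valid derivation exists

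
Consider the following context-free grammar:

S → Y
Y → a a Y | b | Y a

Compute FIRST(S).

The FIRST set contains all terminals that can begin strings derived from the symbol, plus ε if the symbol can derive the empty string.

We compute FIRST(S) using the standard algorithm.
FIRST(S) = {a, b}
FIRST(Y) = {a, b}
Therefore, FIRST(S) = {a, b}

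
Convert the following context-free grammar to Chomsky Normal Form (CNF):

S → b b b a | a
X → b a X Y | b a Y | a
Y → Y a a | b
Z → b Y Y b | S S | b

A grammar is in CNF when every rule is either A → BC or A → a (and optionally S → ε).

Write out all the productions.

TB → b; TA → a; S → a; X → a; Y → b; Z → b; S → TB X0; X0 → TB X1; X1 → TB TA; X → TB X2; X2 → TA X3; X3 → X Y; X → TB X4; X4 → TA Y; Y → Y X5; X5 → TA TA; Z → TB X6; X6 → Y X7; X7 → Y TB; Z → S S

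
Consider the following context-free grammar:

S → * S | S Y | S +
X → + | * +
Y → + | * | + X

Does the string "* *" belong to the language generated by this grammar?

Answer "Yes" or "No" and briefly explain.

No - no valid derivation exists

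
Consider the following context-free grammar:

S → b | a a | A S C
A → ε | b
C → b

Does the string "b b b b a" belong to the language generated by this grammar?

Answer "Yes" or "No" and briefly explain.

No - no valid derivation exists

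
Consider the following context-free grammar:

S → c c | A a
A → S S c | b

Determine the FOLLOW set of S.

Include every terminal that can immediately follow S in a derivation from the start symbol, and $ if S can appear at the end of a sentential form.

We compute FOLLOW(S) using the standard algorithm.
FOLLOW(S) starts with {$}.
FIRST(A) = {b, c}
FIRST(S) = {b, c}
FOLLOW(A) = {a}
FOLLOW(S) = {$, b, c}
Therefore, FOLLOW(S) = {$, b, c}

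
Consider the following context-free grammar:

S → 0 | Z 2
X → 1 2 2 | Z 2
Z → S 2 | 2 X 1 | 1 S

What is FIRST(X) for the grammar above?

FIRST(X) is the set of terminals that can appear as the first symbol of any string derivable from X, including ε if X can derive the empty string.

We compute FIRST(X) using the standard algorithm.
FIRST(S) = {0, 1, 2}
FIRST(X) = {0, 1, 2}
FIRST(Z) = {0, 1, 2}
Therefore, FIRST(X) = {0, 1, 2}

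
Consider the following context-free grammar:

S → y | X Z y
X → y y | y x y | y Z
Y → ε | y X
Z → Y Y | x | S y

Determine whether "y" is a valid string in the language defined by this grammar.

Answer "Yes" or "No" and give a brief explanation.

Yes - a valid derivation exists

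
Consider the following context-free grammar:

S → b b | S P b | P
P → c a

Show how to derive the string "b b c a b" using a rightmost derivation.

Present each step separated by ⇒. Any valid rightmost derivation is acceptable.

S ⇒ S P b ⇒ S c a b ⇒ b b c a b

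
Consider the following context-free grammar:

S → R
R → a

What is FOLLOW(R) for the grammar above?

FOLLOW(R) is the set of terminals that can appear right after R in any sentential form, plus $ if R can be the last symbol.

We compute FOLLOW(R) using the standard algorithm.
FOLLOW(S) starts with {$}.
FIRST(R) = {a}
FIRST(S) = {a}
FOLLOW(R) = {$}
FOLLOW(S) = {$}
Therefore, FOLLOW(R) = {$}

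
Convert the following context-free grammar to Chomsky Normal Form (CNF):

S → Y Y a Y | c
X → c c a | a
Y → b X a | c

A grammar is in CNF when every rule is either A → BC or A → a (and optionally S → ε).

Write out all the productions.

TA → a; S → c; TC → c; X → a; TB → b; Y → c; S → Y X0; X0 → Y X1; X1 → TA Y; X → TC X2; X2 → TC TA; Y → TB X3; X3 → X TA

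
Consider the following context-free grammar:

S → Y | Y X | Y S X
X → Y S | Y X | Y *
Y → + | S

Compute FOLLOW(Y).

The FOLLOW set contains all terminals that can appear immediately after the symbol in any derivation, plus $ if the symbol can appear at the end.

We compute FOLLOW(Y) using the standard algorithm.
FOLLOW(S) starts with {$}.
FIRST(S) = {+}
FIRST(X) = {+}
FIRST(Y) = {+}
FOLLOW(S) = {$, *, +}
FOLLOW(X) = {$, *, +}
FOLLOW(Y) = {$, *, +}
Therefore, FOLLOW(Y) = {$, *, +}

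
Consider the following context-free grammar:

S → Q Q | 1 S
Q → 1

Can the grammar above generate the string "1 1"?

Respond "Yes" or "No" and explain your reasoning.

Yes - a valid derivation exists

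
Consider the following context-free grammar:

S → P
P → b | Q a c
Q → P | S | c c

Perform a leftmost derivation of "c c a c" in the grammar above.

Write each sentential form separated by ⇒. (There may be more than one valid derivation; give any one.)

S ⇒ P ⇒ Q a c ⇒ c c a c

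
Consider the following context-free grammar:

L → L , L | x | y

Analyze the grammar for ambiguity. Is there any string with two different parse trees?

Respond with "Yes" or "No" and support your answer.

Yes - the string 'y , y , y , y , y' has two distinct parse trees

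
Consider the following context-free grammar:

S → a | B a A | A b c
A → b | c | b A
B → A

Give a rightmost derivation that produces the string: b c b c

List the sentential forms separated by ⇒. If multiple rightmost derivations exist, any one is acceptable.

S ⇒ A b c ⇒ b A b c ⇒ b c b c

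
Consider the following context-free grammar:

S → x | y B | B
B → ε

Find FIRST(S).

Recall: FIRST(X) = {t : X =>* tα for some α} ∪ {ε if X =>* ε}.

We compute FIRST(S) using the standard algorithm.
FIRST(B) = {ε}
FIRST(S) = {x, y, ε}
Therefore, FIRST(S) = {x, y, ε}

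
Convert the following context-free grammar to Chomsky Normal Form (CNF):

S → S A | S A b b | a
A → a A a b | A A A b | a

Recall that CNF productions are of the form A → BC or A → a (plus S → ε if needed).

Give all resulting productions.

TB → b; S → a; TA → a; A → a; S → S A; S → S X0; X0 → A X1; X1 → TB TB; A → TA X2; X2 → A X3; X3 → TA TB; A → A X4; X4 → A X5; X5 → A TB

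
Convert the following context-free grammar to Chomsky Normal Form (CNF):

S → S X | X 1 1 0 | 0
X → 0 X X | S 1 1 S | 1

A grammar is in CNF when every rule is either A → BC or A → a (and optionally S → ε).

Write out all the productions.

T1 → 1; T0 → 0; S → 0; X → 1; S → S X; S → X X0; X0 → T1 X1; X1 → T1 T0; X → T0 X2; X2 → X X; X → S X3; X3 → T1 X4; X4 → T1 S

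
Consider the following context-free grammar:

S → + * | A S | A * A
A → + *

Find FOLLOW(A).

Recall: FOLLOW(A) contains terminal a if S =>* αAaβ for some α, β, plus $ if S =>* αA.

We compute FOLLOW(A) using the standard algorithm.
FOLLOW(S) starts with {$}.
FIRST(A) = {+}
FIRST(S) = {+}
FOLLOW(A) = {$, *, +}
FOLLOW(S) = {$}
Therefore, FOLLOW(A) = {$, *, +}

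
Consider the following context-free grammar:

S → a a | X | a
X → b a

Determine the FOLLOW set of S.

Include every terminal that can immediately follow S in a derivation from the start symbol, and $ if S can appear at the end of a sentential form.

We compute FOLLOW(S) using the standard algorithm.
FOLLOW(S) starts with {$}.
FIRST(S) = {a, b}
FIRST(X) = {b}
FOLLOW(S) = {$}
FOLLOW(X) = {$}
Therefore, FOLLOW(S) = {$}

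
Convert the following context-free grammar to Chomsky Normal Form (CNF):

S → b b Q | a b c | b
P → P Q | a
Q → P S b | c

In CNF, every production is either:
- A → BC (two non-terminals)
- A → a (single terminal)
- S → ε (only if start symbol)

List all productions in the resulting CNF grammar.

TB → b; TA → a; TC → c; S → b; P → a; Q → c; S → TB X0; X0 → TB Q; S → TA X1; X1 → TB TC; P → P Q; Q → P X2; X2 → S TB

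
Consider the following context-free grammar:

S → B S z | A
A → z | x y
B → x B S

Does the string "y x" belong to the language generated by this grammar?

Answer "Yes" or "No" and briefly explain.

No - no valid derivation exists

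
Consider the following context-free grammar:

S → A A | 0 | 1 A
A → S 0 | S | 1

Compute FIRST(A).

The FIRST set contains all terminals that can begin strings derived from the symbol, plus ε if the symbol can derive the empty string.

We compute FIRST(A) using the standard algorithm.
FIRST(A) = {0, 1}
FIRST(S) = {0, 1}
Therefore, FIRST(A) = {0, 1}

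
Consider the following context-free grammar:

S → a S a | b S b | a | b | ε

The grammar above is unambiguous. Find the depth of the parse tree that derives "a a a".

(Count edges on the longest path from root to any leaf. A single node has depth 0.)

2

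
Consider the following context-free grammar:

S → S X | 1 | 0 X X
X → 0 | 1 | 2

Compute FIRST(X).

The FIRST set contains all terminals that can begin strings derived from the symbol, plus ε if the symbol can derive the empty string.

We compute FIRST(X) using the standard algorithm.
FIRST(S) = {0, 1}
FIRST(X) = {0, 1, 2}
Therefore, FIRST(X) = {0, 1, 2}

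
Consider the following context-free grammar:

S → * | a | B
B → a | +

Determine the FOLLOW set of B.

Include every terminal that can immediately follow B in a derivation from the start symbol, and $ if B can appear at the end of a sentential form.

We compute FOLLOW(B) using the standard algorithm.
FOLLOW(S) starts with {$}.
FIRST(B) = {+, a}
FIRST(S) = {*, +, a}
FOLLOW(B) = {$}
FOLLOW(S) = {$}
Therefore, FOLLOW(B) = {$}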